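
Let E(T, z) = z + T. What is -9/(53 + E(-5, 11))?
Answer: -9/59 ≈ -0.15254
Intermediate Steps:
E(T, z) = T + z
-9/(53 + E(-5, 11)) = -9/(53 + (-5 + 11)) = -9/(53 + 6) = -9/59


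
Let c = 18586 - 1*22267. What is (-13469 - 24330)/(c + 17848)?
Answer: -37799/14167 ≈ -2.6681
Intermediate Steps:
c = -3681 (c = 18586 - 22267 = -3681)
(-13469 - 24330)/(c + 17848) = (-13469 - 24330)/(-3681 + 17848) = -37799/14167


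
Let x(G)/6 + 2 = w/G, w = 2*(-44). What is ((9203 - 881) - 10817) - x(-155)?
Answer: -385393/155 ≈ -2486.4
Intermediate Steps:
w = -88
x(G) = -12 - 528/G (x(G) = -12 + 6*(-88/G) = -12 - 528/G)
((9203 - 881) - 10817) - x(-155) = ((9203 - 881) - 10817) - (-12 - 528/(-155)) = (8322 - 10817) - (-12 - 528*(-1/155)) = -2495 - (-12 + 528/155) = -2495 - 1*(-1332/155) = -2495 + 1332/155 = -385393/155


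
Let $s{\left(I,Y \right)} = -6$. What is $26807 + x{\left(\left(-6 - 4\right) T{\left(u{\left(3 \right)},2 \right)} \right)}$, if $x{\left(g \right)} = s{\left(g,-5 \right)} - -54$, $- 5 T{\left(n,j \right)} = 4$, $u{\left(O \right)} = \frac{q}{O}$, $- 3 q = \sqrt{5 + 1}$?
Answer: $26855$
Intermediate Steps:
$q = - \frac{\sqrt{6}}{3}$ ($q = - \frac{\sqrt{5 + 1}}{3} = - \frac{\sqrt{6}}{3} \approx -0.8165$)
$u{\left(O \right)} = - \frac{\sqrt{6}}{3 O}$ ($u{\left(O \right)} = \frac{\left(- \frac{1}{3}\right) \sqrt{6}}{O} = - \frac{\sqrt{6}}{3 O}$)
$T{\left(n,j \right)} = - \frac{4}{5}$ ($T{\left(n,j \right)} = \left(- \frac{1}{5}\right) 4 = - \frac{4}{5}$)
$x{\left(g \right)} = 48$ ($x{\left(g \right)} = -6 - -54 = -6 + 54 = 48$)
$26807 + x{\left(\left(-6 - 4\right) T{\left(u{\left(3 \right)},2 \right)} \right)} = 26807 + 48 = 26855$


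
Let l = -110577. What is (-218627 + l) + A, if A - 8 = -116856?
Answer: -446052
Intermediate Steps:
A = -116848 (A = 8 - 116856 = -116848)
(-218627 + l) + A = (-218627 - 110577) - 116848 = -329204 - 116848 = -446052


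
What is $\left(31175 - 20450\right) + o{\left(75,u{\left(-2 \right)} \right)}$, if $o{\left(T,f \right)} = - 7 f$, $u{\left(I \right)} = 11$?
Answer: $10648$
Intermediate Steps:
$\left(31175 - 20450\right) + o{\left(75,u{\left(-2 \right)} \right)} = \left(31175 - 20450\right) - 77 = 10725 - 77 = 10648$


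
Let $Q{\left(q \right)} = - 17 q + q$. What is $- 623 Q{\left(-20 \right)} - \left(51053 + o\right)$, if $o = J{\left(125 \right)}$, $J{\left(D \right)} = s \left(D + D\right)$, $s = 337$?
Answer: $-334663$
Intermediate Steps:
$J{\left(D \right)} = 674 D$ ($J{\left(D \right)} = 337 \left(D + D\right) = 337 \cdot 2 D = 674 D$)
$o = 84250$ ($o = 674 \cdot 125 = 84250$)
$Q{\left(q \right)} = - 16 q$
$- 623 Q{\left(-20 \right)} - \left(51053 + o\right) = - 623 \left(\left(-16\right) \left(-20\right)\right) - 135303 = \left(-623\right) 320 - 135303 = -199360 - 135303 = -334663$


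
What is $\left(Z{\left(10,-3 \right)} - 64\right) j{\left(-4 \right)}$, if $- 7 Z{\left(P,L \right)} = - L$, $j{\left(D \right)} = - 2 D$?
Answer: $- \frac{3608}{7} \approx -515.43$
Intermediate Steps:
$Z{\left(P,L \right)} = \frac{L}{7}$ ($Z{\left(P,L \right)} = - \frac{\left(-1\right) L}{7} = \frac{L}{7}$)
$\left(Z{\left(10,-3 \right)} - 64\right) j{\left(-4 \right)} = \left(\frac{1}{7} \left(-3\right) - 64\right) \left(\left(-2\right) \left(-4\right)\right) = \left(- \frac{3}{7} - 64\right) 8 = \left(- \frac{451}{7}\right) 8 = - \frac{3608}{7}$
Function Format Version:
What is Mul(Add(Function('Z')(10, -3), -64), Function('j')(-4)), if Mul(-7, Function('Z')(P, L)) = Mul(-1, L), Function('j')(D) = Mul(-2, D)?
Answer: Rational(-3608, 7) ≈ -515.43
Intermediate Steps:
Function('Z')(P, L) = Mul(Rational(1, 7), L) (Function('Z')(P, L) = Mul(Rational(-1, 7), Mul(-1, L)) = Mul(Rational(1, 7), L))
Mul(Add(Function('Z')(10, -3), -64), Function('j')(-4)) = Mul(Add(Mul(Rational(1, 7), -3), -64), Mul(-2, -4)) = Mul(Add(Rational(-3, 7), -64), 8) = Mul(Rational(-451, 7), 8) = Rational(-3608, 7)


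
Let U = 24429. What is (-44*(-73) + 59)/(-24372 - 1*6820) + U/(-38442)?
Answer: -147955525/199847144 ≈ -0.74034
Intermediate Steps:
(-44*(-73) + 59)/(-24372 - 1*6820) + U/(-38442) = (-44*(-73) + 59)/(-24372 - 1*6820) + 24429/(-38442) = (3212 + 59)/(-24372 - 6820) + 24429*(-1/38442) = 3271/(-31192) - 8143/12814 = 3271*(-1/31192) - 8143/12814 = -3271/31192 - 8143/12814 = -147955525/199847144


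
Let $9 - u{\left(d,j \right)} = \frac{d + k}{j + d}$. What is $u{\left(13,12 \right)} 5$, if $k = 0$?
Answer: $\frac{212}{5} \approx 42.4$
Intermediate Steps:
$u{\left(d,j \right)} = 9 - \frac{d}{d + j}$ ($u{\left(d,j \right)} = 9 - \frac{d + 0}{j + d} = 9 - \frac{d}{d + j}$)
$u{\left(13,12 \right)} 5 = \frac{8 \cdot 13 + 9 \cdot 12}{13 + 12} \cdot 5 = \frac{104 + 108}{25} \cdot 5 = \frac{1}{25} \cdot 212 \cdot 5 = \frac{212}{25} \cdot 5 = \frac{212}{5}$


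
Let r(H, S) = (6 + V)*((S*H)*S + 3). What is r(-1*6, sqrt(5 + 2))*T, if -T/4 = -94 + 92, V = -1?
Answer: -1560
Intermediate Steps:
r(H, S) = 15 + 5*H*S**2 (r(H, S) = (6 - 1)*((S*H)*S + 3) = 5*((H*S)*S + 3) = 5*(H*S**2 + 3) = 5*(3 + H*S**2) = 15 + 5*H*S**2)
T = 8 (T = -4*(-94 + 92) = -4*(-2) = 8)
r(-1*6, sqrt(5 + 2))*T = (15 + 5*(-1*6)*(sqrt(5 + 2))**2)*8 = (15 + 5*(-6)*(sqrt(7))**2)*8 = (15 + 5*(-6)*7)*8 = (15 - 210)*8 = -195*8 = -1560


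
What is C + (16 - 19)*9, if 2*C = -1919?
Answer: -1973/2 ≈ -986.50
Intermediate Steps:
C = -1919/2 (C = (½)*(-1919) = -1919/2 ≈ -959.50)
C + (16 - 19)*9 = -1919/2 + (16 - 19)*9 = -1919/2 - 3*9 = -1919/2 - 27 = -1973/2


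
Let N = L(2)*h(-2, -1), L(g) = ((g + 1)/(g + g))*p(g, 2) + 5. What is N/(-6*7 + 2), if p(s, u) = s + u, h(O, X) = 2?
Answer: -⅖ ≈ -0.40000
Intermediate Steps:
L(g) = 5 + (1 + g)*(2 + g)/(2*g) (L(g) = ((g + 1)/(g + g))*(g + 2) + 5 = ((1 + g)/((2*g)))*(2 + g) + 5 = ((1 + g)*(1/(2*g)))*(2 + g) + 5 = ((1 + g)/(2*g))*(2 + g) + 5 = (1 + g)*(2 + g)/(2*g) + 5 = 5 + (1 + g)*(2 + g)/(2*g))
N = 16 (N = (13/2 + 1/2 + (½)*2)*2 = (13/2 + ½ + 1)*2 = 8*2 = 16)
N/(-6*7 + 2) = 16/(-6*7 + 2) = 16/(-42 + 2) = 16/(-40) = 16*(-1/40) = -⅖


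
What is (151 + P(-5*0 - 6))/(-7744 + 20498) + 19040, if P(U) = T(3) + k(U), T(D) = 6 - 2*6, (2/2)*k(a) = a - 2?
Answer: 242836297/12754 ≈ 19040.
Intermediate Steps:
k(a) = -2 + a (k(a) = a - 2 = -2 + a)
T(D) = -6 (T(D) = 6 - 12 = -6)
P(U) = -8 + U (P(U) = -6 + (-2 + U) = -8 + U)
(151 + P(-5*0 - 6))/(-7744 + 20498) + 19040 = (151 + (-8 + (-5*0 - 6)))/(-7744 + 20498) + 19040 = (151 + (-8 + (0 - 6)))/12754 + 19040 = (151 + (-8 - 6))*(1/12754) + 19040 = (151 - 14)*(1/12754) + 19040 = 137*(1/12754) + 19040 = 137/12754 + 19040 = 242836297/12754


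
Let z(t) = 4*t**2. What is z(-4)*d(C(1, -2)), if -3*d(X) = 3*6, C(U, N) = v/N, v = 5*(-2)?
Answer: -384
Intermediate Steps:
v = -10
C(U, N) = -10/N
d(X) = -6
z(-4)*d(C(1, -2)) = (4*(-4)**2)*(-6) = (4*16)*(-6) = 64*(-6) = -384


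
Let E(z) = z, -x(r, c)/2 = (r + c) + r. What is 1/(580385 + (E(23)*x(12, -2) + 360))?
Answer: 1/579733 ≈ 1.7249e-6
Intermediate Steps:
x(r, c) = -4*r - 2*c (x(r, c) = -2*((r + c) + r) = -2*((c + r) + r) = -2*(c + 2*r) = -4*r - 2*c)
1/(580385 + (E(23)*x(12, -2) + 360)) = 1/(580385 + (23*(-4*12 - 2*(-2)) + 360)) = 1/(580385 + (23*(-48 + 4) + 360)) = 1/(580385 + (23*(-44) + 360)) = 1/(580385 + (-1012 + 360)) = 1/(580385 - 652) = 1/579733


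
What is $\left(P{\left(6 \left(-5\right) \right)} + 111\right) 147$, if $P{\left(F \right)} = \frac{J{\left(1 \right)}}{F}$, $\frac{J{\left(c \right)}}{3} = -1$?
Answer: $\frac{163317}{10} \approx 16332.0$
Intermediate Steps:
$J{\left(c \right)} = -3$ ($J{\left(c \right)} = 3 \left(-1\right) = -3$)
$P{\left(F \right)} = - \frac{3}{F}$
$\left(P{\left(6 \left(-5\right) \right)} + 111\right) 147 = \left(- \frac{3}{6 \left(-5\right)} + 111\right) 147 = \left(- \frac{3}{-30} + 111\right) 147 = \left(\left(-3\right) \left(- \frac{1}{30}\right) + 111\right) 147 = \left(\frac{1}{10} + 111\right) 147 = \frac{1111}{10} \cdot 147 = \frac{163317}{10}$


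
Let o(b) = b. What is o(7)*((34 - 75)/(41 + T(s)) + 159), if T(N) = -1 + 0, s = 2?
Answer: 44233/40 ≈ 1105.8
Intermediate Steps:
T(N) = -1
o(7)*((34 - 75)/(41 + T(s)) + 159) = 7*((34 - 75)/(41 - 1) + 159) = 7*(-41/40 + 159) = 7*(6319/40) = 44233/40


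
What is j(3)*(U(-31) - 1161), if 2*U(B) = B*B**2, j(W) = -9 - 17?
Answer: 417469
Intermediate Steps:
j(W) = -26
U(B) = B**3/2 (U(B) = (B*B**2)/2 = B**3/2)
j(3)*(U(-31) - 1161) = -26*((1/2)*(-31)**3 - 1161) = -26*((1/2)*(-29791) - 1161) = -26*(-29791/2 - 1161) = -26*(-32113/2) = 417469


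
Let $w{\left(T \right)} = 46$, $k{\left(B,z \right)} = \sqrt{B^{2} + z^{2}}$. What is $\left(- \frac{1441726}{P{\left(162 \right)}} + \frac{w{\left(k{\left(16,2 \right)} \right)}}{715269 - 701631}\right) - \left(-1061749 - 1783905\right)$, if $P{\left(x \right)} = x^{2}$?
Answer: $\frac{84873708553127}{29826306} \approx 2.8456 \cdot 10^{6}$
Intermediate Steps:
$\left(- \frac{1441726}{P{\left(162 \right)}} + \frac{w{\left(k{\left(16,2 \right)} \right)}}{715269 - 701631}\right) - \left(-1061749 - 1783905\right) = \left(- \frac{1441726}{162^{2}} + \frac{46}{715269 - 701631}\right) - \left(-1061749 - 1783905\right) = \left(- \frac{1441726}{26244} + \frac{46}{13638}\right) - \left(-1061749 - 1783905\right) = \left(\left(-1441726\right) \frac{1}{26244} + 46 \cdot \frac{1}{13638}\right) - -2845654 = \left(- \frac{720863}{13122} + \frac{23}{6819}\right) + 2845654 = - \frac{1638420997}{29826306} + 2845654 = \frac{84873708553127}{29826306}$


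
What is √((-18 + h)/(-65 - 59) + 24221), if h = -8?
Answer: √93106330/62 ≈ 155.63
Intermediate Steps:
√((-18 + h)/(-65 - 59) + 24221) = √((-18 - 8)/(-65 - 59) + 24221) = √(-26/(-124) + 24221) = √(-1/124*(-26) + 24221) = √(13/62 + 24221) = √(1501715/62) = √93106330/62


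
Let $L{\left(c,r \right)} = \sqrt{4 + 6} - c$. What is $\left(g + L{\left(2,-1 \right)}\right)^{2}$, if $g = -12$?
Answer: $\left(14 - \sqrt{10}\right)^{2} \approx 117.46$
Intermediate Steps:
$L{\left(c,r \right)} = \sqrt{10} - c$
$\left(g + L{\left(2,-1 \right)}\right)^{2} = \left(-12 + \left(\sqrt{10} - 2\right)\right)^{2} = \left(-12 - \left(2 - \sqrt{10}\right)\right)^{2} = \left(-14 + \sqrt{10}\right)^{2}$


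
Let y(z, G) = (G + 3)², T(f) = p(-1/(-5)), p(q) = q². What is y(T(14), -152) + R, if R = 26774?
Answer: 48975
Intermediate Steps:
T(f) = 1/25 (T(f) = (-1/(-5))² = (-1*(-⅕))² = (⅕)² = 1/25)
y(z, G) = (3 + G)²
y(T(14), -152) + R = (3 - 152)² + 26774 = (-149)² + 26774 = 22201 + 26774 = 48975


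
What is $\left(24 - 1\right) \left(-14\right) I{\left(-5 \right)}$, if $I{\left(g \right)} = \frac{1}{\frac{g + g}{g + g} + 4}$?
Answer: $- \frac{322}{5} \approx -64.4$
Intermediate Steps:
$I{\left(g \right)} = \frac{1}{5}$ ($I{\left(g \right)} = \frac{1}{\frac{2 g}{2 g} + 4} = \frac{1}{2 g \frac{1}{2 g} + 4} = \frac{1}{1 + 4} = \frac{1}{5}$)
$\left(24 - 1\right) \left(-14\right) I{\left(-5 \right)} = \left(24 - 1\right) \left(-14\right) \frac{1}{5} = 23 \left(-14\right) \frac{1}{5} = \left(-322\right) \frac{1}{5} = - \frac{322}{5}$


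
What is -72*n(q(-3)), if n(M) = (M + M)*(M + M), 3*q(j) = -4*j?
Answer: -4608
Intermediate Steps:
q(j) = -4*j/3 (q(j) = (-4*j)/3 = -4*j/3)
n(M) = 4*M² (n(M) = (2*M)*(2*M) = 4*M²)
-72*n(q(-3)) = -288*(-4/3*(-3))² = -288*4² = -288*16 = -72*64 = -4608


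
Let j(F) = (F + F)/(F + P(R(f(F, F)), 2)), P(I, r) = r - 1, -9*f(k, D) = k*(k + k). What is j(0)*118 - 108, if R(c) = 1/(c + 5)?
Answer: -108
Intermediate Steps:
f(k, D) = -2*k**2/9 (f(k, D) = -k*(k + k)/9 = -k*2*k/9 = -2*k**2/9)
R(c) = 1/(5 + c)
P(I, r) = -1 + r
j(F) = 2*F/(1 + F) (j(F) = (F + F)/(F + (-1 + 2)) = (2*F)/(F + 1) = (2*F)/(1 + F) = 2*F/(1 + F))
j(0)*118 - 108 = (2*0/(1 + 0))*118 - 108 = (2*0/1)*118 - 108 = (2*0*1)*118 - 108 = 0*118 - 108 = 0 - 108 = -108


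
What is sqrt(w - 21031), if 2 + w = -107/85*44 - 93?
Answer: I*sqrt(153035530)/85 ≈ 145.54*I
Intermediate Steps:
w = -12783/85 (w = -2 + (-107/85*44 - 93) = -2 + (-4708/85 - 93) = -2 - 12613/85 = -12783/85 ≈ -150.39)
sqrt(w - 21031) = sqrt(-12783/85 - 21031) = sqrt(-1800418/85) = I*sqrt(153035530)/85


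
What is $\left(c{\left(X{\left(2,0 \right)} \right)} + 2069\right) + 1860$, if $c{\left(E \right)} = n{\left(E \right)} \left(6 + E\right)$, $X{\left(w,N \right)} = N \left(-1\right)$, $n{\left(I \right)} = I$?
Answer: $3929$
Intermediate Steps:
$X{\left(w,N \right)} = - N$
$c{\left(E \right)} = E \left(6 + E\right)$
$\left(c{\left(X{\left(2,0 \right)} \right)} + 2069\right) + 1860 = \left(\left(-1\right) 0 \left(6 - 0\right) + 2069\right) + 1860 = \left(0 \left(6 + 0\right) + 2069\right) + 1860 = \left(0 \cdot 6 + 2069\right) + 1860 = \left(0 + 2069\right) + 1860 = 2069 + 1860 = 3929$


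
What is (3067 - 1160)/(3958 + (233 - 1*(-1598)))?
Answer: 1907/5789 ≈ 0.32942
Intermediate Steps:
(3067 - 1160)/(3958 + (233 - 1*(-1598))) = 1907/(3958 + (233 + 1598)) = 1907/(3958 + 1831) = 1907/5789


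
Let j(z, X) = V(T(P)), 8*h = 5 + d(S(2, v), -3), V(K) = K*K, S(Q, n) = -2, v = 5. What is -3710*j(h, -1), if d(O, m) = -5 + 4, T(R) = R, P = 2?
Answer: -14840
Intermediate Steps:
d(O, m) = -1
V(K) = K**2
h = 1/2 (h = (5 - 1)/8 = (1/8)*4 = 1/2 ≈ 0.50000)
j(z, X) = 4 (j(z, X) = 2**2 = 4)
-3710*j(h, -1) = -3710*4 = -14840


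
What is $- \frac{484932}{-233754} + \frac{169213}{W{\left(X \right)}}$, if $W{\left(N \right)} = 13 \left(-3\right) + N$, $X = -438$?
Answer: $- \frac{6553817173}{18583443} \approx -352.67$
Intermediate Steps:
$W{\left(N \right)} = -39 + N$
$- \frac{484932}{-233754} + \frac{169213}{W{\left(X \right)}} = - \frac{484932}{-233754} + \frac{169213}{-39 - 438} = \left(-484932\right) \left(- \frac{1}{233754}\right) + \frac{169213}{-477} = \frac{80822}{38959} + 169213 \left(- \frac{1}{477}\right) = \frac{80822}{38959} - \frac{169213}{477} = - \frac{6553817173}{18583443}$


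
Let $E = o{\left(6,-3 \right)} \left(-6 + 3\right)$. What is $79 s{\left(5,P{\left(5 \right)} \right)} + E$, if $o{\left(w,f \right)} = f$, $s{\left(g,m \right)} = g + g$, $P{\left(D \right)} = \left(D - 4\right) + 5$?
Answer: $799$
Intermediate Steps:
$P{\left(D \right)} = 1 + D$ ($P{\left(D \right)} = \left(-4 + D\right) + 5 = 1 + D$)
$s{\left(g,m \right)} = 2 g$
$E = 9$ ($E = - 3 \left(-6 + 3\right) = \left(-3\right) \left(-3\right) = 9$)
$79 s{\left(5,P{\left(5 \right)} \right)} + E = 79 \cdot 2 \cdot 5 + 9 = 79 \cdot 10 + 9 = 790 + 9 = 799$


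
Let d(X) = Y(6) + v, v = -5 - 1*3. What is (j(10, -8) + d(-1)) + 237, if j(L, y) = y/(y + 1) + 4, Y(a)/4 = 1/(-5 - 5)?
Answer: 8181/35 ≈ 233.74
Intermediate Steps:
Y(a) = -⅖ (Y(a) = 4/(-5 - 5) = 4/(-10) = 4*(-⅒) = -⅖)
j(L, y) = 4 + y/(1 + y) (j(L, y) = y/(1 + y) + 4 = 4 + y/(1 + y))
v = -8 (v = -5 - 3 = -8)
d(X) = -42/5 (d(X) = -⅖ - 8 = -42/5)
(j(10, -8) + d(-1)) + 237 = ((4 + 5*(-8))/(1 - 8) - 42/5) + 237 = ((4 - 40)/(-7) - 42/5) + 237 = (-⅐*(-36) - 42/5) + 237 = (36/7 - 42/5) + 237 = -114/35 + 237 = 8181/35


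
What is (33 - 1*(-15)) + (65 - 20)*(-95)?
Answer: -4227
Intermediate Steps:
(33 - 1*(-15)) + (65 - 20)*(-95) = (33 + 15) + 45*(-95) = 48 - 4275 = -4227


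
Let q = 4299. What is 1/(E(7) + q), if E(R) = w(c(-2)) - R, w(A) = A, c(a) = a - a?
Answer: 1/4292 ≈ 0.00023299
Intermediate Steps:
c(a) = 0
E(R) = -R (E(R) = 0 - R = -R)
1/(E(7) + q) = 1/(-1*7 + 4299) = 1/(-7 + 4299) = 1/4292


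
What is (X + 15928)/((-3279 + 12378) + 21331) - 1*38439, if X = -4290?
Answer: -584843566/15215 ≈ -38439.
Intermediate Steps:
(X + 15928)/((-3279 + 12378) + 21331) - 1*38439 = (-4290 + 15928)/((-3279 + 12378) + 21331) - 1*38439 = 11638/(9099 + 21331) - 38439 = 11638/30430 - 38439 = 11638*(1/30430) - 38439 = 5819/15215 - 38439 = -584843566/15215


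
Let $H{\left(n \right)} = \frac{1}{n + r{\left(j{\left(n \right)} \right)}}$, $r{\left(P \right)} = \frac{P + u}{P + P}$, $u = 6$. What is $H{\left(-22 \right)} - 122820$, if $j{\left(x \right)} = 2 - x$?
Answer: $- \frac{21002228}{171} \approx -1.2282 \cdot 10^{5}$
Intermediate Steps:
$r{\left(P \right)} = \frac{6 + P}{2 P}$ ($r{\left(P \right)} = \frac{P + 6}{P + P} = \frac{6 + P}{2 P}$)
$H{\left(n \right)} = \frac{1}{n + \frac{8 - n}{2 \left(2 - n\right)}}$ ($H{\left(n \right)} = \frac{1}{n + \frac{6 - \left(-2 + n\right)}{2 \left(2 - n\right)}} = \frac{1}{n + \frac{8 - n}{2 \left(2 - n\right)}}$)
$H{\left(-22 \right)} - 122820 = \frac{2 \left(-2 - 22\right)}{-8 - 22 + 2 \left(-22\right) \left(-2 - 22\right)} - 122820 = 2 \frac{1}{-8 - 22 + 2 \left(-22\right) \left(-24\right)} \left(-24\right) - 122820 = 2 \frac{1}{-8 - 22 + 1056} \left(-24\right) - 122820 = 2 \cdot \frac{1}{1026} \left(-24\right) - 122820 = - \frac{8}{171} - 122820 = - \frac{21002228}{171}$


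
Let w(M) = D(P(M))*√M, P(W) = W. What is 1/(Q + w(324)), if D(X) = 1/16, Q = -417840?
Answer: -8/3342711 ≈ -2.3933e-6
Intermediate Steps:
D(X) = 1/16
w(M) = √M/16
1/(Q + w(324)) = 1/(-417840 + √324/16) = 1/(-417840 + (1/16)*18) = 1/(-417840 + 9/8) = 1/(-3342711/8) = -8/3342711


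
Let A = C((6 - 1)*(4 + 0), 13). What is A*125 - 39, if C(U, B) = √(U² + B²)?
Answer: -39 + 125*√569 ≈ 2942.7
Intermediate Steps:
C(U, B) = √(B² + U²)
A = √569 (A = √(13² + ((6 - 1)*(4 + 0))²) = √(169 + (5*4)²) = √(169 + 20²) = √(169 + 400) = √569 ≈ 23.854)
A*125 - 39 = √569*125 - 39 = 125*√569 - 39 = -39 + 125*√569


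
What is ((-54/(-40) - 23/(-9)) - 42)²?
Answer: 47018449/32400 ≈ 1451.2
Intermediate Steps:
((-54/(-40) - 23/(-9)) - 42)² = ((-54*(-1/40) - 23*(-⅑)) - 42)² = ((27/20 + 23/9) - 42)² = (703/180 - 42)² = (-6857/180)² = 47018449/32400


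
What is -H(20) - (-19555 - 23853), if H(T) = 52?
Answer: 43356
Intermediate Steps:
-H(20) - (-19555 - 23853) = -1*52 - (-19555 - 23853) = -52 - 1*(-43408) = -52 + 43408 = 43356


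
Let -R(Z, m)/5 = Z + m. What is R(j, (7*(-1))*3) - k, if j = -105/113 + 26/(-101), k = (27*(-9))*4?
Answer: 12359516/11413 ≈ 1082.9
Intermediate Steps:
k = -972 (k = -243*4 = -972)
j = -13543/11413 (j = -105*1/113 + 26*(-1/101) = -105/113 - 26/101 = -13543/11413 ≈ -1.1866)
R(Z, m) = -5*Z - 5*m (R(Z, m) = -5*(Z + m) = -5*Z - 5*m)
R(j, (7*(-1))*3) - k = (-5*(-13543/11413) - 5*7*(-1)*3) - 1*(-972) = (67715/11413 - (-35)*3) + 972 = (67715/11413 - 5*(-21)) + 972 = (67715/11413 + 105) + 972 = 1266080/11413 + 972 = 12359516/11413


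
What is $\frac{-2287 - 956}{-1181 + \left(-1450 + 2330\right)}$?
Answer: $\frac{3243}{301} \approx 10.774$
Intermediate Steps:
$\frac{-2287 - 956}{-1181 + \left(-1450 + 2330\right)} = - \frac{3243}{-1181 + 880} = - \frac{3243}{-301} = \left(-3243\right) \left(- \frac{1}{301}\right) = \frac{3243}{301}$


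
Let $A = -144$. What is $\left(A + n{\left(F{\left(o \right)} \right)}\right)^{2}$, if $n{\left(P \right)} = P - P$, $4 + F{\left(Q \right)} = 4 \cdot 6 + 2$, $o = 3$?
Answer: $20736$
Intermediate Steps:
$F{\left(Q \right)} = 22$ ($F{\left(Q \right)} = -4 + \left(4 \cdot 6 + 2\right) = -4 + \left(24 + 2\right) = -4 + 26 = 22$)
$n{\left(P \right)} = 0$
$\left(A + n{\left(F{\left(o \right)} \right)}\right)^{2} = \left(-144 + 0\right)^{2} = \left(-144\right)^{2} = 20736$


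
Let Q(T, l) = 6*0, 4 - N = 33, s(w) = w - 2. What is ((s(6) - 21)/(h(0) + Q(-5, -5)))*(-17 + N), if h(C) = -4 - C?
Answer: -391/2 ≈ -195.50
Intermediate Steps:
s(w) = -2 + w
N = -29 (N = 4 - 1*33 = 4 - 33 = -29)
Q(T, l) = 0
((s(6) - 21)/(h(0) + Q(-5, -5)))*(-17 + N) = (((-2 + 6) - 21)/((-4 - 1*0) + 0))*(-17 - 29) = ((4 - 21)/((-4 + 0) + 0))*(-46) = -17/(-4 + 0)*(-46) = -17/(-4)*(-46) = -17*(-1/4)*(-46) = (17/4)*(-46) = -391/2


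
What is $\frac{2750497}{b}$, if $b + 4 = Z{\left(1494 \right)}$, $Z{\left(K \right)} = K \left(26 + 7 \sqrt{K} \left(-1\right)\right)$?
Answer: $- \frac{13353662935}{20236235227} - \frac{43147046439 \sqrt{166}}{80944940908} \approx -7.5277$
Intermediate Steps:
$Z{\left(K \right)} = K \left(26 - 7 \sqrt{K}\right)$
$b = 38840 - 31374 \sqrt{166}$ ($b = -4 + \left(- 7 \cdot 1494^{\frac{3}{2}} + 26 \cdot 1494\right) = -4 + \left(- 7 \cdot 4482 \sqrt{166} + 38844\right) = -4 + \left(- 31374 \sqrt{166} + 38844\right) = -4 + \left(38844 - 31374 \sqrt{166}\right) = 38840 - 31374 \sqrt{166} \approx -3.6539 \cdot 10^{5}$)
$\frac{2750497}{b} = \frac{2750497}{38840 - 31374 \sqrt{166}}$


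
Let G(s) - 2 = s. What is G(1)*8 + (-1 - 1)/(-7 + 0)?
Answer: 170/7 ≈ 24.286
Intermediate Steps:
G(s) = 2 + s
G(1)*8 + (-1 - 1)/(-7 + 0) = (2 + 1)*8 + (-1 - 1)/(-7 + 0) = 3*8 - 2/(-7) = 24 - 2*(-⅐) = 24 + 2/7 = 170/7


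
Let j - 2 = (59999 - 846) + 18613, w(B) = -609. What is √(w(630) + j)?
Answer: √77159 ≈ 277.77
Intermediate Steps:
j = 77768 (j = 2 + ((59999 - 846) + 18613) = 2 + (59153 + 18613) = 2 + 77766 = 77768)
√(w(630) + j) = √(-609 + 77768) = √77159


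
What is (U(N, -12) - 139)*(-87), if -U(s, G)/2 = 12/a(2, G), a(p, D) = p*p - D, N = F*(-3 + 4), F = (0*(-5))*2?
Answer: 24447/2 ≈ 12224.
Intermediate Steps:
F = 0 (F = 0*2 = 0)
N = 0 (N = 0*(-3 + 4) = 0*1 = 0)
a(p, D) = p² - D
U(s, G) = -24/(4 - G) (U(s, G) = -24/(2² - G) = -24/(4 - G))
(U(N, -12) - 139)*(-87) = (24/(-4 - 12) - 139)*(-87) = (24/(-16) - 139)*(-87) = (24*(-1/16) - 139)*(-87) = (-3/2 - 139)*(-87) = -281/2*(-87) = 24447/2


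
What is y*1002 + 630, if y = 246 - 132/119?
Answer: 29275254/119 ≈ 2.4601e+5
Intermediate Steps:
y = 29142/119 (y = 246 - 132*1/119 = 246 - 132/119 = 29142/119 ≈ 244.89)
y*1002 + 630 = (29142/119)*1002 + 630 = 29200284/119 + 630 = 29275254/119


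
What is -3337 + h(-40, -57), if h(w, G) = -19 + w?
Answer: -3396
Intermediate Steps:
-3337 + h(-40, -57) = -3337 + (-19 - 40) = -3337 - 59 = -3396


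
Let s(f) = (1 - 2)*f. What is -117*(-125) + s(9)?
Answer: 14616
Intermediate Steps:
s(f) = -f
-117*(-125) + s(9) = -117*(-125) - 1*9 = 14625 - 9 = 14616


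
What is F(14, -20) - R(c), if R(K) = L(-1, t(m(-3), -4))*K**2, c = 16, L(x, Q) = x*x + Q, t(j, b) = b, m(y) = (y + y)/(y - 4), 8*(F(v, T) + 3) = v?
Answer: 3067/4 ≈ 766.75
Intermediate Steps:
F(v, T) = -3 + v/8
m(y) = 2*y/(-4 + y) (m(y) = (2*y)/(-4 + y) = 2*y/(-4 + y))
L(x, Q) = Q + x**2 (L(x, Q) = x**2 + Q = Q + x**2)
R(K) = -3*K**2 (R(K) = (-4 + (-1)**2)*K**2 = (-4 + 1)*K**2 = -3*K**2)
F(14, -20) - R(c) = (-3 + (1/8)*14) - (-3)*16**2 = (-3 + 7/4) - (-3)*256 = -5/4 - 1*(-768) = -5/4 + 768 = 3067/4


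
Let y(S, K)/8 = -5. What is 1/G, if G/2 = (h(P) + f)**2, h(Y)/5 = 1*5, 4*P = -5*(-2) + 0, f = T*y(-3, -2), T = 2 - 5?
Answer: 1/42050 ≈ 2.3781e-5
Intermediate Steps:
y(S, K) = -40 (y(S, K) = 8*(-5) = -40)
T = -3
f = 120 (f = -3*(-40) = 120)
P = 5/2 (P = (-5*(-2) + 0)/4 = (10 + 0)/4 = (1/4)*10 = 5/2 ≈ 2.5000)
h(Y) = 25 (h(Y) = 5*(1*5) = 5*5 = 25)
G = 42050 (G = 2*(25 + 120)**2 = 2*145**2 = 2*21025 = 42050)
1/G = 1/42050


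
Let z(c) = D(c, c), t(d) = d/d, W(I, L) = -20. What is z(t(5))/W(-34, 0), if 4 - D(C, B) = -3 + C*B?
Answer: -3/10 ≈ -0.30000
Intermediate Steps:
D(C, B) = 7 - B*C (D(C, B) = 4 - (-3 + C*B) = 4 - (-3 + B*C) = 4 + (3 - B*C) = 7 - B*C)
t(d) = 1
z(c) = 7 - c² (z(c) = 7 - c*c = 7 - c²)
z(t(5))/W(-34, 0) = (7 - 1*1²)/(-20) = (7 - 1*1)*(-1/20) = (7 - 1)*(-1/20) = 6*(-1/20) = -3/10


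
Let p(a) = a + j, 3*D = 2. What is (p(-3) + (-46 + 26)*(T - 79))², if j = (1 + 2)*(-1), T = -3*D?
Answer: 2604996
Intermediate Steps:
D = ⅔ (D = (⅓)*2 = ⅔ ≈ 0.66667)
T = -2 (T = -3*⅔ = -2)
j = -3 (j = 3*(-1) = -3)
p(a) = -3 + a (p(a) = a - 3 = -3 + a)
(p(-3) + (-46 + 26)*(T - 79))² = ((-3 - 3) + (-46 + 26)*(-2 - 79))² = (-6 - 20*(-81))² = (-6 + 1620)² = 1614² = 2604996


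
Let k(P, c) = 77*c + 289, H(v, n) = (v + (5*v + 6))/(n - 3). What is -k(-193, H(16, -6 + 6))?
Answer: 2329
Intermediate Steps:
H(v, n) = (6 + 6*v)/(-3 + n) (H(v, n) = (v + (6 + 5*v))/(-3 + n) = (6 + 6*v)/(-3 + n))
k(P, c) = 289 + 77*c
-k(-193, H(16, -6 + 6)) = -(289 + 77*(6*(1 + 16)/(-3 + (-6 + 6)))) = -(289 + 77*(6*17/(-3 + 0))) = -(289 + 77*(6*17/(-3))) = -(289 + 77*(6*(-⅓)*17)) = -(289 + 77*(-34)) = -(289 - 2618) = -1*(-2329) = 2329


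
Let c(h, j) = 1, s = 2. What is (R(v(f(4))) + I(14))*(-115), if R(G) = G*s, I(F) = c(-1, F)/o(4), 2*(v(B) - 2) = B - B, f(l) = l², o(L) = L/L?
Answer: -575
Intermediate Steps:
o(L) = 1
v(B) = 2 (v(B) = 2 + (B - B)/2 = 2 + (½)*0 = 2 + 0 = 2)
I(F) = 1 (I(F) = 1/1 = 1*1 = 1)
R(G) = 2*G (R(G) = G*2 = 2*G)
(R(v(f(4))) + I(14))*(-115) = (2*2 + 1)*(-115) = (4 + 1)*(-115) = 5*(-115) = -575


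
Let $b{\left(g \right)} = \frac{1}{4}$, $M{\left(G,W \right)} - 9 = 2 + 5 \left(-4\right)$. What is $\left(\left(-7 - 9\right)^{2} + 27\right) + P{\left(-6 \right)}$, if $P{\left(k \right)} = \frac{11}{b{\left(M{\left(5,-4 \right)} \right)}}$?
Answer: $327$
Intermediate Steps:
$M{\left(G,W \right)} = -9$ ($M{\left(G,W \right)} = 9 + \left(2 + 5 \left(-4\right)\right) = 9 + \left(2 - 20\right) = 9 - 18 = -9$)
$b{\left(g \right)} = \frac{1}{4}$
$P{\left(k \right)} = 44$ ($P{\left(k \right)} = 11 \frac{1}{\frac{1}{4}} = 11 \cdot 4 = 44$)
$\left(\left(-7 - 9\right)^{2} + 27\right) + P{\left(-6 \right)} = \left(\left(-7 - 9\right)^{2} + 27\right) + 44 = \left(\left(-16\right)^{2} + 27\right) + 44 = \left(256 + 27\right) + 44 = 283 + 44 = 327$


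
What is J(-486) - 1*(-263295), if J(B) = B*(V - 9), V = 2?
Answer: 266697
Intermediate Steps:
J(B) = -7*B (J(B) = B*(2 - 9) = B*(-7) = -7*B)
J(-486) - 1*(-263295) = -7*(-486) - 1*(-263295) = 3402 + 263295 = 266697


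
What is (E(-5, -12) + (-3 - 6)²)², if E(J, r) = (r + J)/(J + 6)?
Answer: 4096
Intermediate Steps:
E(J, r) = (J + r)/(6 + J)
(E(-5, -12) + (-3 - 6)²)² = ((-5 - 12)/(6 - 5) + (-3 - 6)²)² = (-17/1 + (-9)²)² = (1*(-17) + 81)² = (-17 + 81)² = 64² = 4096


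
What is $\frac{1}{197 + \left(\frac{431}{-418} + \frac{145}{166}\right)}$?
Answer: $\frac{17347}{3414625} \approx 0.0050802$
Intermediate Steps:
$\frac{1}{197 + \left(\frac{431}{-418} + \frac{145}{166}\right)} = \frac{1}{197 + \left(431 \left(- \frac{1}{418}\right) + 145 \cdot \frac{1}{166}\right)} = \frac{1}{197 + \left(- \frac{431}{418} + \frac{145}{166}\right)} = \frac{1}{197 - \frac{2734}{17347}} = \frac{1}{\frac{3414625}{17347}} = \frac{17347}{3414625}$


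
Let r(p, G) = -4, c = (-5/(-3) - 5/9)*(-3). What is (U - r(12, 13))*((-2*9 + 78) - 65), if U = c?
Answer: -10/3 ≈ -3.3333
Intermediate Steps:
c = -10/3 (c = (-5*(-⅓) - 5*⅑)*(-3) = (5/3 - 5/9)*(-3) = (10/9)*(-3) = -10/3 ≈ -3.3333)
U = -10/3 ≈ -3.3333
(U - r(12, 13))*((-2*9 + 78) - 65) = (-10/3 - 1*(-4))*((-2*9 + 78) - 65) = (-10/3 + 4)*((-18 + 78) - 65) = 2*(60 - 65)/3 = (⅔)*(-5) = -10/3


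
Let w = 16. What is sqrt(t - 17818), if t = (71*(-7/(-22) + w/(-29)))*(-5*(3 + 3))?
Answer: I*sqrt(1762556983)/319 ≈ 131.61*I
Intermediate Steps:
t = 158685/319 (t = (71*(-7/(-22) + 16/(-29)))*(-5*(3 + 3)) = (71*(-7*(-1/22) + 16*(-1/29)))*(-5*6) = (71*(7/22 - 16/29))*(-30) = (71*(-149/638))*(-30) = -10579/638*(-30) = 158685/319 ≈ 497.45)
sqrt(t - 17818) = sqrt(158685/319 - 17818) = sqrt(-5525257/319) = I*sqrt(1762556983)/319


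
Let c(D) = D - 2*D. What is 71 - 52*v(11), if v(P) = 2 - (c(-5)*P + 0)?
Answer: 2827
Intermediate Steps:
c(D) = -D
v(P) = 2 - 5*P (v(P) = 2 - ((-1*(-5))*P + 0) = 2 - (5*P + 0) = 2 - 5*P)
71 - 52*v(11) = 71 - 52*(2 - 5*11) = 71 - 52*(2 - 55) = 71 - 52*(-53) = 71 + 2756 = 2827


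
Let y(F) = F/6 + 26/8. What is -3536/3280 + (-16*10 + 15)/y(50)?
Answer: -387419/28495 ≈ -13.596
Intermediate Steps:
y(F) = 13/4 + F/6 (y(F) = F*(⅙) + 26*(⅛) = F/6 + 13/4 = 13/4 + F/6)
-3536/3280 + (-16*10 + 15)/y(50) = -3536/3280 + (-16*10 + 15)/(13/4 + (⅙)*50) = -3536*1/3280 + (-160 + 15)/(13/4 + 25/3) = -221/205 - 145/139/12 = -221/205 - 145*12/139 = -221/205 - 1740/139 = -387419/28495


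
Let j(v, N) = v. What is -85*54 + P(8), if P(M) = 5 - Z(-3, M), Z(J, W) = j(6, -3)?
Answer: -4591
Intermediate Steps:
Z(J, W) = 6
P(M) = -1 (P(M) = 5 - 1*6 = 5 - 6 = -1)
-85*54 + P(8) = -85*54 - 1 = -4590 - 1 = -4591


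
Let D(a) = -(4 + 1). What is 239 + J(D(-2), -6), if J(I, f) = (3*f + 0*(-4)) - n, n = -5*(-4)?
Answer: 201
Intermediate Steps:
n = 20
D(a) = -5 (D(a) = -1*5 = -5)
J(I, f) = -20 + 3*f (J(I, f) = (3*f + 0*(-4)) - 1*20 = (3*f + 0) - 20 = 3*f - 20 = -20 + 3*f)
239 + J(D(-2), -6) = 239 + (-20 + 3*(-6)) = 239 + (-20 - 18) = 239 - 38 = 201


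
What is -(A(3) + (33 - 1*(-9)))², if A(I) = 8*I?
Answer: -4356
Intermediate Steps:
-(A(3) + (33 - 1*(-9)))² = -(8*3 + (33 - 1*(-9)))² = -(24 + (33 + 9))² = -(24 + 42)² = -1*66² = -1*4356 = -4356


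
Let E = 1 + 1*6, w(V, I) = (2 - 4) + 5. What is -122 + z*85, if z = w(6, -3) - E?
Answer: -462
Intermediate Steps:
w(V, I) = 3 (w(V, I) = -2 + 5 = 3)
E = 7 (E = 1 + 6 = 7)
z = -4 (z = 3 - 1*7 = 3 - 7 = -4)
-122 + z*85 = -122 - 4*85 = -122 - 340 = -462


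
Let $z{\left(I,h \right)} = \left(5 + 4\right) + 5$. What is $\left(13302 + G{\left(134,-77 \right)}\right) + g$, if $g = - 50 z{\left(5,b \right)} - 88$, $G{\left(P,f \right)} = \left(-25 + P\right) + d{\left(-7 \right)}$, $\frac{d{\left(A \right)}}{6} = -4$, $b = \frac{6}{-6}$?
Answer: $12599$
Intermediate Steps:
$b = -1$ ($b = 6 \left(- \frac{1}{6}\right) = -1$)
$d{\left(A \right)} = -24$ ($d{\left(A \right)} = 6 \left(-4\right) = -24$)
$z{\left(I,h \right)} = 14$ ($z{\left(I,h \right)} = 9 + 5 = 14$)
$G{\left(P,f \right)} = -49 + P$ ($G{\left(P,f \right)} = \left(-25 + P\right) - 24 = -49 + P$)
$g = -788$ ($g = \left(-50\right) 14 - 88 = -700 - 88 = -788$)
$\left(13302 + G{\left(134,-77 \right)}\right) + g = \left(13302 + \left(-49 + 134\right)\right) - 788 = \left(13302 + 85\right) - 788 = 13387 - 788 = 12599$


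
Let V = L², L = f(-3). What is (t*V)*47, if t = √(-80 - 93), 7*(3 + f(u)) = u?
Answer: 27072*I*√173/49 ≈ 7266.9*I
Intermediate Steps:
f(u) = -3 + u/7
t = I*√173 (t = √(-173) = I*√173 ≈ 13.153*I)
L = -24/7 (L = -3 + (⅐)*(-3) = -3 - 3/7 = -24/7 ≈ -3.4286)
V = 576/49 (V = (-24/7)² = 576/49 ≈ 11.755)
(t*V)*47 = ((I*√173)*(576/49))*47 = (576*I*√173/49)*47 = 27072*I*√173/49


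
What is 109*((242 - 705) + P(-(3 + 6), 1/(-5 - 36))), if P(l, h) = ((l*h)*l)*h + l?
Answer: -86475259/1681 ≈ -51443.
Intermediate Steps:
P(l, h) = l + h²*l² (P(l, h) = ((h*l)*l)*h + l = (h*l²)*h + l = h²*l² + l = l + h²*l²)
109*((242 - 705) + P(-(3 + 6), 1/(-5 - 36))) = 109*((242 - 705) + (-(3 + 6))*(1 + (-(3 + 6))*(1/(-5 - 36))²)) = 109*(-463 + (-1*9)*(1 + (-1*9)*(1/(-41))²)) = 109*(-463 - 9*(1 - 9*(-1/41)²)) = 109*(-463 - 9*(1 - 9*1/1681)) = 109*(-463 - 9*(1 - 9/1681)) = 109*(-463 - 9*1672/1681) = 109*(-463 - 15048/1681) = 109*(-793351/1681) = -86475259/1681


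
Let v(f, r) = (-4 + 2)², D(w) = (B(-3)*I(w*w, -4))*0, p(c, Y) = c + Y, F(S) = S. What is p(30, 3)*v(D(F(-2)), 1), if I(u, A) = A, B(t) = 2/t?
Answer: 132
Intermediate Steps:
p(c, Y) = Y + c
D(w) = 0 (D(w) = ((2/(-3))*(-4))*0 = ((2*(-⅓))*(-4))*0 = -⅔*(-4)*0 = (8/3)*0 = 0)
v(f, r) = 4 (v(f, r) = (-2)² = 4)
p(30, 3)*v(D(F(-2)), 1) = (3 + 30)*4 = 33*4 = 132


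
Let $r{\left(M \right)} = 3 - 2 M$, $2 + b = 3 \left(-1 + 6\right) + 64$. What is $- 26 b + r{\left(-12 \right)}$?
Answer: $-1975$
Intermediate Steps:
$b = 77$ ($b = -2 + \left(3 \left(-1 + 6\right) + 64\right) = -2 + \left(3 \cdot 5 + 64\right) = -2 + \left(15 + 64\right) = -2 + 79 = 77$)
$- 26 b + r{\left(-12 \right)} = \left(-26\right) 77 + \left(3 - -24\right) = -2002 + \left(3 + 24\right) = -2002 + 27 = -1975$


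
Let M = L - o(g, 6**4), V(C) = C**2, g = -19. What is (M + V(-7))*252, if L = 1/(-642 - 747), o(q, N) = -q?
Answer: 3500196/463 ≈ 7559.8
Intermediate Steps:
L = -1/1389 (L = 1/(-1389) = -1/1389 ≈ -0.00071994)
M = -26392/1389 (M = -1/1389 - (-1)*(-19) = -1/1389 - 1*19 = -1/1389 - 19 = -26392/1389 ≈ -19.001)
(M + V(-7))*252 = (-26392/1389 + (-7)**2)*252 = (-26392/1389 + 49)*252 = (41669/1389)*252 = 3500196/463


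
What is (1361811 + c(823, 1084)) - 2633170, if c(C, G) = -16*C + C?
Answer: -1283704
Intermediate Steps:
c(C, G) = -15*C
(1361811 + c(823, 1084)) - 2633170 = (1361811 - 15*823) - 2633170 = (1361811 - 12345) - 2633170 = 1349466 - 2633170 = -1283704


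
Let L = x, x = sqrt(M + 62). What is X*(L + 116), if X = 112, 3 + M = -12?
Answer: 12992 + 112*sqrt(47) ≈ 13760.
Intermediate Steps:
M = -15 (M = -3 - 12 = -15)
x = sqrt(47) (x = sqrt(-15 + 62) = sqrt(47) ≈ 6.8557)
L = sqrt(47) ≈ 6.8557
X*(L + 116) = 112*(sqrt(47) + 116) = 112*(116 + sqrt(47)) = 12992 + 112*sqrt(47)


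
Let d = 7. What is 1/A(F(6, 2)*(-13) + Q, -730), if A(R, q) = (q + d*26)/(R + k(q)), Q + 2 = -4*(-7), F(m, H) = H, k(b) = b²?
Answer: -133225/137 ≈ -972.45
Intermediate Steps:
Q = 26 (Q = -2 - 4*(-7) = -2 + 28 = 26)
A(R, q) = (182 + q)/(R + q²) (A(R, q) = (q + 7*26)/(R + q²) = (q + 182)/(R + q²) = (182 + q)/(R + q²))
1/A(F(6, 2)*(-13) + Q, -730) = 1/((182 - 730)/((2*(-13) + 26) + (-730)²)) = 1/(-548/((-26 + 26) + 532900)) = 1/(-548/(0 + 532900)) = 1/(-548/532900) = 1/((1/532900)*(-548)) = 1/(-137/133225) = -133225/137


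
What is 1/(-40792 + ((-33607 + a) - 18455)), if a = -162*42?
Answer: -1/99658 ≈ -1.0034e-5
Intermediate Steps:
a = -6804
1/(-40792 + ((-33607 + a) - 18455)) = 1/(-40792 + ((-33607 - 6804) - 18455)) = 1/(-40792 + (-40411 - 18455)) = 1/(-40792 - 58866) = 1/(-99658) = -1/99658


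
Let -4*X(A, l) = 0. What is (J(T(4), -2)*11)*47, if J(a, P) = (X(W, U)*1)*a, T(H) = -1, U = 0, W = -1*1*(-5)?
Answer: 0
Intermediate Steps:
W = 5 (W = -1*(-5) = 5)
X(A, l) = 0 (X(A, l) = -¼*0 = 0)
J(a, P) = 0 (J(a, P) = (0*1)*a = 0*a = 0)
(J(T(4), -2)*11)*47 = (0*11)*47 = 0*47 = 0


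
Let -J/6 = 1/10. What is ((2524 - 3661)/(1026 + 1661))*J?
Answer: 3411/13435 ≈ 0.25389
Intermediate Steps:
J = -3/5 (J = -6/10 = -6*1/10 = -3/5 ≈ -0.60000)
((2524 - 3661)/(1026 + 1661))*J = ((2524 - 3661)/(1026 + 1661))*(-3/5) = -1137/2687*(-3/5) = 3411/13435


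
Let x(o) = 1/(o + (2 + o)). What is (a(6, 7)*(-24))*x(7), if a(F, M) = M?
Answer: -21/2 ≈ -10.500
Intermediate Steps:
x(o) = 1/(2 + 2*o)
(a(6, 7)*(-24))*x(7) = (7*(-24))*(1/(2*(1 + 7))) = -84/8 = -168*1/16 = -21/2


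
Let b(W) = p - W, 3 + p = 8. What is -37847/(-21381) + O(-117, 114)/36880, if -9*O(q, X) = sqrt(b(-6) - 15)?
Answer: 37847/21381 - I/165960 ≈ 1.7701 - 6.0255e-6*I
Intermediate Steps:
p = 5 (p = -3 + 8 = 5)
b(W) = 5 - W
O(q, X) = -2*I/9 (O(q, X) = -sqrt((5 - 1*(-6)) - 15)/9 = -sqrt((5 + 6) - 15)/9 = -sqrt(11 - 15)/9 = -2*I/9)
-37847/(-21381) + O(-117, 114)/36880 = -37847/(-21381) - 2*I/9/36880 = -37847*(-1/21381) - 2*I/9*(1/36880) = 37847/21381 - I/165960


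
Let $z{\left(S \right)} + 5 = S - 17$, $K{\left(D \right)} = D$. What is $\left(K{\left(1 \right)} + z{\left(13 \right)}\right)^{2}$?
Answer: $64$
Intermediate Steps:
$z{\left(S \right)} = -22 + S$ ($z{\left(S \right)} = -5 + \left(S - 17\right) = -5 + \left(-17 + S\right) = -22 + S$)
$\left(K{\left(1 \right)} + z{\left(13 \right)}\right)^{2} = \left(1 + \left(-22 + 13\right)\right)^{2} = \left(1 - 9\right)^{2} = \left(-8\right)^{2} = 64$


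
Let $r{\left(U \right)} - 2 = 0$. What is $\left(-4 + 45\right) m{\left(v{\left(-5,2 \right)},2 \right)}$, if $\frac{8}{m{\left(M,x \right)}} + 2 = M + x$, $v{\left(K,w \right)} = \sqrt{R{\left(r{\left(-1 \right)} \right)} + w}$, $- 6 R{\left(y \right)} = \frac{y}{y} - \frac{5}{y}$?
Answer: $\frac{656}{3} \approx 218.67$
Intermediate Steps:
$r{\left(U \right)} = 2$ ($r{\left(U \right)} = 2 + 0 = 2$)
$R{\left(y \right)} = - \frac{1}{6} + \frac{5}{6 y}$ ($R{\left(y \right)} = - \frac{\frac{y}{y} - \frac{5}{y}}{6} = - \frac{1 - \frac{5}{y}}{6} = - \frac{1}{6} + \frac{5}{6 y}$)
$v{\left(K,w \right)} = \sqrt{\frac{1}{4} + w}$ ($v{\left(K,w \right)} = \sqrt{\frac{5 - 2}{6 \cdot 2} + w} = \sqrt{\frac{1}{6} \cdot \frac{1}{2} \left(5 - 2\right) + w} = \sqrt{\frac{1}{6} \cdot \frac{1}{2} \cdot 3 + w} = \sqrt{\frac{1}{4} + w}$)
$m{\left(M,x \right)} = \frac{8}{-2 + M + x}$ ($m{\left(M,x \right)} = \frac{8}{-2 + \left(M + x\right)} = \frac{8}{-2 + M + x}$)
$\left(-4 + 45\right) m{\left(v{\left(-5,2 \right)},2 \right)} = \left(-4 + 45\right) \frac{8}{-2 + \frac{\sqrt{1 + 4 \cdot 2}}{2} + 2} = 41 \frac{8}{-2 + \frac{\sqrt{1 + 8}}{2} + 2} = 41 \frac{8}{-2 + \frac{\sqrt{9}}{2} + 2} = 41 \frac{8}{-2 + \frac{1}{2} \cdot 3 + 2} = 41 \frac{8}{-2 + \frac{3}{2} + 2} = 41 \frac{8}{\frac{3}{2}} = 41 \cdot 8 \cdot \frac{2}{3} = 41 \cdot \frac{16}{3} = \frac{656}{3}$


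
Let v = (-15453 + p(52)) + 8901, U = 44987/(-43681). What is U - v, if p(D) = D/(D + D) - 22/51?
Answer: 29187292583/4455462 ≈ 6550.9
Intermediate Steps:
p(D) = 7/102 (p(D) = D/((2*D)) - 22*1/51 = D*(1/(2*D)) - 22/51 = ½ - 22/51 = 7/102)
U = -44987/43681 (U = 44987*(-1/43681) = -44987/43681 ≈ -1.0299)
v = -668297/102 (v = (-15453 + 7/102) + 8901 = -1576199/102 + 8901 = -668297/102 ≈ -6551.9)
U - v = -44987/43681 - 1*(-668297/102) = -44987/43681 + 668297/102 = 29187292583/4455462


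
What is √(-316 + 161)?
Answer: I*√155 ≈ 12.45*I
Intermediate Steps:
√(-316 + 161) = √(-155) = I*√155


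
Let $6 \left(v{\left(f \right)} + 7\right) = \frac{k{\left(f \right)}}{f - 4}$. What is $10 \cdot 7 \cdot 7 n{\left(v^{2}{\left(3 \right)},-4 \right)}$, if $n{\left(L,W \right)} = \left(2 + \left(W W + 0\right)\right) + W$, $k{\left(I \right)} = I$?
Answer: $6860$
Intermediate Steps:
$v{\left(f \right)} = -7 + \frac{f}{6 \left(-4 + f\right)}$ ($v{\left(f \right)} = -7 + \frac{\frac{1}{f - 4} f}{6} = -7 + \frac{\frac{1}{-4 + f} f}{6} = -7 + \frac{f \frac{1}{-4 + f}}{6} = -7 + \frac{f}{6 \left(-4 + f\right)}$)
$n{\left(L,W \right)} = 2 + W + W^{2}$ ($n{\left(L,W \right)} = \left(2 + \left(W^{2} + 0\right)\right) + W = \left(2 + W^{2}\right) + W = 2 + W + W^{2}$)
$10 \cdot 7 \cdot 7 n{\left(v^{2}{\left(3 \right)},-4 \right)} = 10 \cdot 7 \cdot 7 \left(2 - 4 + \left(-4\right)^{2}\right) = 10 \cdot 49 \left(2 - 4 + 16\right) = 490 \cdot 14 = 6860$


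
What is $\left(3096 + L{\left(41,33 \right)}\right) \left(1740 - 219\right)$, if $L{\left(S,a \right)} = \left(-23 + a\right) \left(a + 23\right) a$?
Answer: $32817096$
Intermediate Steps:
$L{\left(S,a \right)} = a \left(-23 + a\right) \left(23 + a\right)$ ($L{\left(S,a \right)} = \left(-23 + a\right) \left(23 + a\right) a = a \left(-23 + a\right) \left(23 + a\right)$)
$\left(3096 + L{\left(41,33 \right)}\right) \left(1740 - 219\right) = \left(3096 + 33 \left(-529 + 33^{2}\right)\right) \left(1740 - 219\right) = \left(3096 + 33 \left(-529 + 1089\right)\right) 1521 = \left(3096 + 33 \cdot 560\right) 1521 = \left(3096 + 18480\right) 1521 = 21576 \cdot 1521 = 32817096$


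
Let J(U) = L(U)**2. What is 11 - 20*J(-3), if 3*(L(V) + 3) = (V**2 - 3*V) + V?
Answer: -69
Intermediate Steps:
L(V) = -3 - 2*V/3 + V**2/3 (L(V) = -3 + ((V**2 - 3*V) + V)/3 = -3 + (V**2 - 2*V)/3 = -3 + (-2*V/3 + V**2/3) = -3 - 2*V/3 + V**2/3)
J(U) = (-3 - 2*U/3 + U**2/3)**2
11 - 20*J(-3) = 11 - 20*(9 - 1*(-3)**2 + 2*(-3))**2/9 = 11 - 20*(9 - 1*9 - 6)**2/9 = 11 - 20*(9 - 9 - 6)**2/9 = 11 - 20*(-6)**2/9 = 11 - 20*36/9 = 11 - 20*4 = 11 - 80 = -69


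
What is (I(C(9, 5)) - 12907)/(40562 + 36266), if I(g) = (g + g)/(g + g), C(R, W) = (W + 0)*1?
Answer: -6453/38414 ≈ -0.16799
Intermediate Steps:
C(R, W) = W (C(R, W) = W*1 = W)
I(g) = 1 (I(g) = (2*g)/((2*g)) = (2*g)*(1/(2*g)) = 1)
(I(C(9, 5)) - 12907)/(40562 + 36266) = (1 - 12907)/(40562 + 36266) = -12906/76828 = -12906*1/76828 = -6453/38414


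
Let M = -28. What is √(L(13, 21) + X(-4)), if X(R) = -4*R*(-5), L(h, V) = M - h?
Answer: 11*I ≈ 11.0*I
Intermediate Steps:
L(h, V) = -28 - h
X(R) = 20*R
√(L(13, 21) + X(-4)) = √((-28 - 1*13) + 20*(-4)) = √((-28 - 13) - 80) = √(-41 - 80) = √(-121) = 11*I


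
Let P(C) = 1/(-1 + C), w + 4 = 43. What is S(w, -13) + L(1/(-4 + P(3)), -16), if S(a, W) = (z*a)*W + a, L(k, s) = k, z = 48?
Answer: -170081/7 ≈ -24297.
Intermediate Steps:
w = 39 (w = -4 + 43 = 39)
S(a, W) = a + 48*W*a (S(a, W) = (48*a)*W + a = 48*W*a + a = a + 48*W*a)
S(w, -13) + L(1/(-4 + P(3)), -16) = 39*(1 + 48*(-13)) + 1/(-4 + 1/(-1 + 3)) = 39*(1 - 624) + 1/(-4 + 1/2) = 39*(-623) + 1/(-4 + 1/2) = -24297 + 1/(-7/2) = -24297 - 2/7 = -170081/7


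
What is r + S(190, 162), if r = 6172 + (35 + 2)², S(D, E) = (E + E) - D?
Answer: 7675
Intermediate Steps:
S(D, E) = -D + 2*E (S(D, E) = 2*E - D = -D + 2*E)
r = 7541 (r = 6172 + 37² = 6172 + 1369 = 7541)
r + S(190, 162) = 7541 + (-1*190 + 2*162) = 7541 + (-190 + 324) = 7541 + 134 = 7675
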